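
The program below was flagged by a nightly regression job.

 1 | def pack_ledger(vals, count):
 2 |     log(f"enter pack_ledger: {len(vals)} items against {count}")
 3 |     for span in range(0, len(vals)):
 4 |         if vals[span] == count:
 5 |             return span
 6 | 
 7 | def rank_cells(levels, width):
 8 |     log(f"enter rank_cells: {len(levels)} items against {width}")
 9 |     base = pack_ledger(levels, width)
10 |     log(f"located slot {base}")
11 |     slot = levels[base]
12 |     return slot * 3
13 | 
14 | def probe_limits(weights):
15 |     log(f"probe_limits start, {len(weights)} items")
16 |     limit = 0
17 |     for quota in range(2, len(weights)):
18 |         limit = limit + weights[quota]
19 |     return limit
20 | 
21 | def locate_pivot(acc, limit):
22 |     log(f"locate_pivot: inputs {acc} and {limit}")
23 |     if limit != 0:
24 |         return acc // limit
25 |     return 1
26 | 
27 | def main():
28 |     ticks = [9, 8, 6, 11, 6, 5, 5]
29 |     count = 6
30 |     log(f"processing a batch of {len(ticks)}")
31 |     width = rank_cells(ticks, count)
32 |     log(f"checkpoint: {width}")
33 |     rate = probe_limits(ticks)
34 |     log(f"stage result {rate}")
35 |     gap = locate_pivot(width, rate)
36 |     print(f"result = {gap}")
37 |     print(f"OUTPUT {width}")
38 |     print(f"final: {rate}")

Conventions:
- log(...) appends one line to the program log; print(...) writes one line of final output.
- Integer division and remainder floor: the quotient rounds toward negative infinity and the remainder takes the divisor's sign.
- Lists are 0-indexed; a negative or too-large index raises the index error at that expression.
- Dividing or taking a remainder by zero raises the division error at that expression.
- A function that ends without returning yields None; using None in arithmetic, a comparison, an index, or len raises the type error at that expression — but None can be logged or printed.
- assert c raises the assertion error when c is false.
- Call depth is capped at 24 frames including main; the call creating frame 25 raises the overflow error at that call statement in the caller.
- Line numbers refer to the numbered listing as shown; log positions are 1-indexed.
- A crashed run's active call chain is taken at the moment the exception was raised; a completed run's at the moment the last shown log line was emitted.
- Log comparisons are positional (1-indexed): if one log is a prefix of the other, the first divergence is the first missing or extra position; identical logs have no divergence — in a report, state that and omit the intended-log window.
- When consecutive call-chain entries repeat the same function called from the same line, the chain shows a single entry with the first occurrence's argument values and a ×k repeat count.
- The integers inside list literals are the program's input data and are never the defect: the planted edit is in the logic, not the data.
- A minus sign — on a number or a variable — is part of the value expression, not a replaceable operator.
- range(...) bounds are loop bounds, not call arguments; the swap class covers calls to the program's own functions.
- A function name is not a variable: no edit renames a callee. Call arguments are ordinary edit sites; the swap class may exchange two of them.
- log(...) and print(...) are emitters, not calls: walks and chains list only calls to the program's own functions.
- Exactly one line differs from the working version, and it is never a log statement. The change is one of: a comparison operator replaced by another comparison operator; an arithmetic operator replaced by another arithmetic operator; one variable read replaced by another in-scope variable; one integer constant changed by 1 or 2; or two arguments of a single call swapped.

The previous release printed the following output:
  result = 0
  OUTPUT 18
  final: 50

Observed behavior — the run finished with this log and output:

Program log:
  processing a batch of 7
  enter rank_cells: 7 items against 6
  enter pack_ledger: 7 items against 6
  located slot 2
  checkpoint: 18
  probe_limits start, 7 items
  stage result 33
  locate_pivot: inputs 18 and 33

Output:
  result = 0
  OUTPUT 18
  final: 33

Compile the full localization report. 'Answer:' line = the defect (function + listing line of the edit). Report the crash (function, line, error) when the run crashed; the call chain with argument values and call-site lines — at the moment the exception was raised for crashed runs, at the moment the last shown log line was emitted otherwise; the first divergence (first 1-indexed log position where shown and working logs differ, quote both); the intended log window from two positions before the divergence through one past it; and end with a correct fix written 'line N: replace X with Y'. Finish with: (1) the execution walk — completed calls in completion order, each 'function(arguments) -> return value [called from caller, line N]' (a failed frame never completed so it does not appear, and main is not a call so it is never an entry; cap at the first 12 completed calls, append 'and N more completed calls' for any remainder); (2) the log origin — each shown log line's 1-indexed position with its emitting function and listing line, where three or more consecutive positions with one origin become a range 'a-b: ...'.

Answer: the defect is in probe_limits at line 17.
The tell: Everything matches until log position 7, which reads 'stage result 33' in place of 'stage result 50'.
Call chain: main -> locate_pivot(18, 33) (called at line 35).
First divergence: position 7 — shown 'stage result 33', intended 'stage result 50'.
Intended log window:
  5: checkpoint: 18
  6: probe_limits start, 7 items
  7: stage result 50
  8: locate_pivot: inputs 18 and 50
Execution walk:
  pack_ledger([9, 8, 6, 11, 6, 5, 5], 6) -> 2  [called from rank_cells, line 9]
  rank_cells([9, 8, 6, 11, 6, 5, 5], 6) -> 18  [called from main, line 31]
  probe_limits([9, 8, 6, 11, 6, 5, 5]) -> 33  [called from main, line 33]
  locate_pivot(18, 33) -> 0  [called from main, line 35]
Log origin:
  1 — main, line 30
  2 — rank_cells, line 8
  3 — pack_ledger, line 2
  4 — rank_cells, line 10
  5 — main, line 32
  6 — probe_limits, line 15
  7 — main, line 34
  8 — locate_pivot, line 22
A correct fix: line 17: replace `2` with `0`.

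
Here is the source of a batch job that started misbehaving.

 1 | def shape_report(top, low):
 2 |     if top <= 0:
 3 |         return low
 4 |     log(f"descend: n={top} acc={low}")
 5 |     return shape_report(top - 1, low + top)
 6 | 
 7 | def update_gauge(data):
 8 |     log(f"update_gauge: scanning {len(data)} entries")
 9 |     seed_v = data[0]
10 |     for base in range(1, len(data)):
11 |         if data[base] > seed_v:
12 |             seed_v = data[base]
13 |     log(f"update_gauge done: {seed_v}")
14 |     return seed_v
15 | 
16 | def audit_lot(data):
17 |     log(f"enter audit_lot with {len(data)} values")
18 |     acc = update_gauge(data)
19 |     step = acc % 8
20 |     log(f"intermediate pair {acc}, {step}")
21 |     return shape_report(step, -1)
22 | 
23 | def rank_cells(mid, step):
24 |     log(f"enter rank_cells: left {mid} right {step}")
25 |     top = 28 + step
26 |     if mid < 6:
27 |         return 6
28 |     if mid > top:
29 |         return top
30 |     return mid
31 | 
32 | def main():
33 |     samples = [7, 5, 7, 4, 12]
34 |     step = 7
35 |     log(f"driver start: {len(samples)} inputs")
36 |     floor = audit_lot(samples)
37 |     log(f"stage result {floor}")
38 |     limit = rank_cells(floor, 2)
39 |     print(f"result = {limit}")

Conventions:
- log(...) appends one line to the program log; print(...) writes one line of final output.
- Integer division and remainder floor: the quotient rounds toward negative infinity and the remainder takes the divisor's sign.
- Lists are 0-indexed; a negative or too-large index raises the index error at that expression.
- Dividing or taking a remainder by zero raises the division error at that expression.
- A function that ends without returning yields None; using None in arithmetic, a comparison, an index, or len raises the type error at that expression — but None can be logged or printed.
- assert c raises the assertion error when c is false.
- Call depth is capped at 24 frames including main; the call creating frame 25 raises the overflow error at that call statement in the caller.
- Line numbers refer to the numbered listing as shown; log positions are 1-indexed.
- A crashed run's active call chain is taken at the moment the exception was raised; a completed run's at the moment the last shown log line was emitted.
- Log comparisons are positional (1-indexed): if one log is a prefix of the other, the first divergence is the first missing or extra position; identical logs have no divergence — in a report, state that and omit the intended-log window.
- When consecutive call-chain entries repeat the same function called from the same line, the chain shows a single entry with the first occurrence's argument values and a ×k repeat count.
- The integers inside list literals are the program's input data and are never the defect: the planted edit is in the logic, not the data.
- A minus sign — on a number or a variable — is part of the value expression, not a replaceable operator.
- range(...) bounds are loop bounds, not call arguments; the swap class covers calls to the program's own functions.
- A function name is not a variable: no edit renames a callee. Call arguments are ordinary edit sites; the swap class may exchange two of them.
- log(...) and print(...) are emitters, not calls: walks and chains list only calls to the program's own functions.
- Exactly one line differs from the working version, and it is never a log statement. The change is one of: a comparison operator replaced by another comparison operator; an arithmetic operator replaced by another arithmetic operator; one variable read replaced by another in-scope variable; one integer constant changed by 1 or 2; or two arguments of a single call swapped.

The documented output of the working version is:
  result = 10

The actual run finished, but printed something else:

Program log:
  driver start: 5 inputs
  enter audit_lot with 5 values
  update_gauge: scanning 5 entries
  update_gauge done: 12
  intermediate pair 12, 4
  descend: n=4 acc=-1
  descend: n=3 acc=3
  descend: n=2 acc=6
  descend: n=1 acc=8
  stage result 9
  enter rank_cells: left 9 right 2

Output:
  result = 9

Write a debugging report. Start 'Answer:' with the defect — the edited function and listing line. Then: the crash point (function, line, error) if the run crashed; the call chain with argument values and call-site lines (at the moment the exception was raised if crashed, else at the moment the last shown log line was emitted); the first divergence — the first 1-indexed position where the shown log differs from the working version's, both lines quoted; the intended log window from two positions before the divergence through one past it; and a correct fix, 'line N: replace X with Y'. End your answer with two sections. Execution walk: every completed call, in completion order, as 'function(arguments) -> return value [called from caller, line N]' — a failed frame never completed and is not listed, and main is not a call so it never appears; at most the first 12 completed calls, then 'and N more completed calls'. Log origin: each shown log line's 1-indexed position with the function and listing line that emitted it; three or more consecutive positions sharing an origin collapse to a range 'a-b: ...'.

Answer: the defect is in audit_lot at line 21.
The tell: Everything matches until log position 6, which reads 'descend: n=4 acc=-1' in place of 'descend: n=4 acc=0'.
Call chain: main -> rank_cells(9, 2) (called at line 38).
First divergence: position 6; shown 'descend: n=4 acc=-1' vs intended 'descend: n=4 acc=0'.
Intended log window:
  4: update_gauge done: 12
  5: intermediate pair 12, 4
  6: descend: n=4 acc=0
  7: descend: n=3 acc=4
Execution walk:
  update_gauge([7, 5, 7, 4, 12]) -> 12  [called from audit_lot, line 18]
  shape_report(0, 9) -> 9  [called from shape_report, line 5]
  shape_report(1, 8) -> 9  [called from shape_report, line 5]
  shape_report(2, 6) -> 9  [called from shape_report, line 5]
  shape_report(3, 3) -> 9  [called from shape_report, line 5]
  shape_report(4, -1) -> 9  [called from audit_lot, line 21]
  audit_lot([7, 5, 7, 4, 12]) -> 9  [called from main, line 36]
  rank_cells(9, 2) -> 9  [called from main, line 38]
Log line origins:
  1: emitted by main (line 35)
  2: emitted by audit_lot (line 17)
  3: emitted by update_gauge (line 8)
  4: emitted by update_gauge (line 13)
  5: emitted by audit_lot (line 20)
  6-9: emitted by shape_report (line 4)
  10: emitted by main (line 37)
  11: emitted by rank_cells (line 24)
A correct fix: line 21: replace `-1` with `0`.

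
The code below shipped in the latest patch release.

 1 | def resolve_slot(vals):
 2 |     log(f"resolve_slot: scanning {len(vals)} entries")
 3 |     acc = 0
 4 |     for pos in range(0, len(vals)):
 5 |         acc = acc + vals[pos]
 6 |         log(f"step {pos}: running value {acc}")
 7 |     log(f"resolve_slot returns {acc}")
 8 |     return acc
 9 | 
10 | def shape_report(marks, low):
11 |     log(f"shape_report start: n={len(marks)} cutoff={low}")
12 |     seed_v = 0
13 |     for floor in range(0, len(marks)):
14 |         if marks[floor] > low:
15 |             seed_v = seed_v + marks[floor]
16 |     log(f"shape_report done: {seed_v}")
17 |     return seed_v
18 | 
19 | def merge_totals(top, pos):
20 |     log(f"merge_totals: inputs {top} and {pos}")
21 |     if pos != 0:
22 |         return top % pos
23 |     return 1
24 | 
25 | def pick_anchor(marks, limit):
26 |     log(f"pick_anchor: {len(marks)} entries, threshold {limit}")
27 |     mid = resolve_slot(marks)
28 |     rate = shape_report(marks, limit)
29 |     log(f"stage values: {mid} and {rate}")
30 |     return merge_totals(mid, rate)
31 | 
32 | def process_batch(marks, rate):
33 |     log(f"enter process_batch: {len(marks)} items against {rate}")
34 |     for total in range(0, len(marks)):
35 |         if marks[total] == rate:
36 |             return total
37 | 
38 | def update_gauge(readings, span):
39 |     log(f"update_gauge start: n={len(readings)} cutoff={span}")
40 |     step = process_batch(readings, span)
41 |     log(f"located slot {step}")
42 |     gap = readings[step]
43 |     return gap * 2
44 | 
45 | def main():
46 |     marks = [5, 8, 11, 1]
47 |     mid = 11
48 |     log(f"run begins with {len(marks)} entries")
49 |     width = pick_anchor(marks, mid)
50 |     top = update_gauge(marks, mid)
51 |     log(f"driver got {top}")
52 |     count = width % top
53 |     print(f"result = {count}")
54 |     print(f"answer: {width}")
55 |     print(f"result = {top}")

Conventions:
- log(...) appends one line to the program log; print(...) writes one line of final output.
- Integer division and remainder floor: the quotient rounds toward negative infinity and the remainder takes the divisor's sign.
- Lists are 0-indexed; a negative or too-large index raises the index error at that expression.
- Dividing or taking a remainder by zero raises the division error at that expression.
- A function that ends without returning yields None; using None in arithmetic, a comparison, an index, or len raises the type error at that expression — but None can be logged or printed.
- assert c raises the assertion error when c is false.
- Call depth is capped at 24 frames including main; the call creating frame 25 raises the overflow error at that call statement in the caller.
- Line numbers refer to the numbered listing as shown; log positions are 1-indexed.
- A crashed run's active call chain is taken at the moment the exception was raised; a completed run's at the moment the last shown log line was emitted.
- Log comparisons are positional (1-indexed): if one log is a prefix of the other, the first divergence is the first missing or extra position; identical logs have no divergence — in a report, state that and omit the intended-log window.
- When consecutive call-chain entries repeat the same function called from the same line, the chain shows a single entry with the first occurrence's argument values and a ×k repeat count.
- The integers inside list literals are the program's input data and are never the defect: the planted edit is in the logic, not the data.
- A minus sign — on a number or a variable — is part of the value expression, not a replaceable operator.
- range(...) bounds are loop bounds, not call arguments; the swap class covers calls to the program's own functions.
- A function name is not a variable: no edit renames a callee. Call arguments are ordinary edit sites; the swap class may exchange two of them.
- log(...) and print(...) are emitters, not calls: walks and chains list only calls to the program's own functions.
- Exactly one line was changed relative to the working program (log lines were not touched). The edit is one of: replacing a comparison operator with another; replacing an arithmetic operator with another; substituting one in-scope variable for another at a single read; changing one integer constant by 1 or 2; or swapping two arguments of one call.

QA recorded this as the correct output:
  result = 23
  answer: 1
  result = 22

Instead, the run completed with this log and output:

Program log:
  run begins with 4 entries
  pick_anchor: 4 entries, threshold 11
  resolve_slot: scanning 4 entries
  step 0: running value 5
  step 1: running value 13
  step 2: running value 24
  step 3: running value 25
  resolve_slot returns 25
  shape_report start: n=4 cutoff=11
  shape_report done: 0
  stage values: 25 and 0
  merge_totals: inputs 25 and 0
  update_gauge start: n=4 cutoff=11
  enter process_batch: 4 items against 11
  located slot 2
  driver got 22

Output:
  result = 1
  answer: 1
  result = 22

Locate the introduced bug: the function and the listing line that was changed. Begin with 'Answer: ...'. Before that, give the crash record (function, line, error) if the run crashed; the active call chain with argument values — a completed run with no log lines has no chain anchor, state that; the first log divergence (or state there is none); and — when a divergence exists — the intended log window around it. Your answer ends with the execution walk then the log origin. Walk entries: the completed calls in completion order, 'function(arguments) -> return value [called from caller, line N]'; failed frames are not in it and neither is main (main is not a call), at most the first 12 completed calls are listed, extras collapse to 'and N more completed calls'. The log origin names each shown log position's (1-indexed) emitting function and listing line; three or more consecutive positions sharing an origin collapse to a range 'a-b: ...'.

Answer: the defect is in main at line 52.
Core observation: Nothing in the log betrays the bug — only the output does.
Call chain: main.
First divergence: none — the logs agree in full.
Execution walk:
  resolve_slot([5, 8, 11, 1]) -> 25  [called from pick_anchor, line 27]
  shape_report([5, 8, 11, 1], 11) -> 0  [called from pick_anchor, line 28]
  merge_totals(25, 0) -> 1  [called from pick_anchor, line 30]
  pick_anchor([5, 8, 11, 1], 11) -> 1  [called from main, line 49]
  process_batch([5, 8, 11, 1], 11) -> 2  [called from update_gauge, line 40]
  update_gauge([5, 8, 11, 1], 11) -> 22  [called from main, line 50]
Log origins:
  1: emitted by main (line 48)
  2: emitted by pick_anchor (line 26)
  3: emitted by resolve_slot (line 2)
  4-7: emitted by resolve_slot (line 6)
  8: emitted by resolve_slot (line 7)
  9: emitted by shape_report (line 11)
  10: emitted by shape_report (line 16)
  11: emitted by pick_anchor (line 29)
  12: emitted by merge_totals (line 20)
  13: emitted by update_gauge (line 39)
  14: emitted by process_batch (line 33)
  15: emitted by update_gauge (line 41)
  16: emitted by main (line 51)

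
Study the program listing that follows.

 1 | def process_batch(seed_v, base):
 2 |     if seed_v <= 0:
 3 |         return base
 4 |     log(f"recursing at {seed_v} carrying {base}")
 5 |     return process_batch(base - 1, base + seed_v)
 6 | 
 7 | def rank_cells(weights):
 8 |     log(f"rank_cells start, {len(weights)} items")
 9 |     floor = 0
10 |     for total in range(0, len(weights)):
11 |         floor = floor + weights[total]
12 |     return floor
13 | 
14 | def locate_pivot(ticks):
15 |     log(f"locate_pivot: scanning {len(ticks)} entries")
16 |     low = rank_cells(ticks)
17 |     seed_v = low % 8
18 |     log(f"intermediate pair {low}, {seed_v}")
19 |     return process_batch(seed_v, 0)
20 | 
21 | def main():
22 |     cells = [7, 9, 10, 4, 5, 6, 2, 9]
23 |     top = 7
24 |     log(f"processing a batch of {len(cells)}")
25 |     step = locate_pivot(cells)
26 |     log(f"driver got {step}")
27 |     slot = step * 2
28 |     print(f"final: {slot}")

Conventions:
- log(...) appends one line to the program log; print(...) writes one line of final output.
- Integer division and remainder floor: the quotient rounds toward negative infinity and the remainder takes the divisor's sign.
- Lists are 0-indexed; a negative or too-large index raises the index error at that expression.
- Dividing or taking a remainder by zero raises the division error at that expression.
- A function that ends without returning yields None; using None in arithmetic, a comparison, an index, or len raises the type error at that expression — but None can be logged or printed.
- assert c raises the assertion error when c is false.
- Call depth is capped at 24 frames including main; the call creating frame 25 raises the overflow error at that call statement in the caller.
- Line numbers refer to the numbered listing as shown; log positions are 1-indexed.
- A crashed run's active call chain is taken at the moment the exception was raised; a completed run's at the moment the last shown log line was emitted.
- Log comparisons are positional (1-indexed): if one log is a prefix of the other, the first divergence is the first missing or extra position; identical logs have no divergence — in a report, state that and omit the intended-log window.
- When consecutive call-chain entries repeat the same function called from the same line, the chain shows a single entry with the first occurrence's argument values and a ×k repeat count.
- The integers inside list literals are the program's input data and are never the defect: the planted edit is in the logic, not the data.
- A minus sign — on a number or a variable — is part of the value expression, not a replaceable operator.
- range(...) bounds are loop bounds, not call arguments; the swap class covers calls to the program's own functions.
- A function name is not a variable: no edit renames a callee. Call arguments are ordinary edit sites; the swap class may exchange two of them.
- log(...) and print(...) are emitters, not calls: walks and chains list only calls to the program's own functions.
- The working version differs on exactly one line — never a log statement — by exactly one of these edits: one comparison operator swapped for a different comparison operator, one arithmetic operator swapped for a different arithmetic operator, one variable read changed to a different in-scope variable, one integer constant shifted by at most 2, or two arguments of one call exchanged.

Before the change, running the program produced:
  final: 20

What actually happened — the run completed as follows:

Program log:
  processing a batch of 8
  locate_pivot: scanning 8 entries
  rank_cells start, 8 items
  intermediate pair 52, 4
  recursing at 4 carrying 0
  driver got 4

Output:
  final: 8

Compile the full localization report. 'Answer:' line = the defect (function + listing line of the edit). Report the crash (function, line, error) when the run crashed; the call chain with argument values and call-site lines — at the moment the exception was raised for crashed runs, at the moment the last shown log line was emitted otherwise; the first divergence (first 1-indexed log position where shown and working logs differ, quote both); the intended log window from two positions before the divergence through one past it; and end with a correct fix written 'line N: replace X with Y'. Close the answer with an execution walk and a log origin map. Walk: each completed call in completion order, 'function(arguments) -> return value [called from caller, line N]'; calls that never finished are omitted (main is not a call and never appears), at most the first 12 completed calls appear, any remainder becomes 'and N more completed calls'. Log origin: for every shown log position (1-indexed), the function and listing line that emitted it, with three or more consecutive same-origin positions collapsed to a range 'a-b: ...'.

Answer: the defect is in process_batch at line 5.
Key observation: Position 6 is the first bad log line: 'driver got 4' should read 'recursing at 3 carrying 4'.
Call chain: main.
First divergence: position 6 — shown 'driver got 4', intended 'recursing at 3 carrying 4'.
Intended log window:
  4: intermediate pair 52, 4
  5: recursing at 4 carrying 0
  6: recursing at 3 carrying 4
  7: recursing at 2 carrying 7
Execution walk:
  rank_cells([7, 9, 10, 4, 5, 6, 2, 9]) -> 52  [called from locate_pivot, line 16]
  process_batch(-1, 4) -> 4  [called from process_batch, line 5]
  process_batch(4, 0) -> 4  [called from locate_pivot, line 19]
  locate_pivot([7, 9, 10, 4, 5, 6, 2, 9]) -> 4  [called from main, line 25]
Origin of each log line:
  1: from main, line 24
  2: from locate_pivot, line 15
  3: from rank_cells, line 8
  4: from locate_pivot, line 18
  5: from process_batch, line 4
  6: from main, line 26
A correct fix: line 5: replace `base - 1` with `seed_v - 1`.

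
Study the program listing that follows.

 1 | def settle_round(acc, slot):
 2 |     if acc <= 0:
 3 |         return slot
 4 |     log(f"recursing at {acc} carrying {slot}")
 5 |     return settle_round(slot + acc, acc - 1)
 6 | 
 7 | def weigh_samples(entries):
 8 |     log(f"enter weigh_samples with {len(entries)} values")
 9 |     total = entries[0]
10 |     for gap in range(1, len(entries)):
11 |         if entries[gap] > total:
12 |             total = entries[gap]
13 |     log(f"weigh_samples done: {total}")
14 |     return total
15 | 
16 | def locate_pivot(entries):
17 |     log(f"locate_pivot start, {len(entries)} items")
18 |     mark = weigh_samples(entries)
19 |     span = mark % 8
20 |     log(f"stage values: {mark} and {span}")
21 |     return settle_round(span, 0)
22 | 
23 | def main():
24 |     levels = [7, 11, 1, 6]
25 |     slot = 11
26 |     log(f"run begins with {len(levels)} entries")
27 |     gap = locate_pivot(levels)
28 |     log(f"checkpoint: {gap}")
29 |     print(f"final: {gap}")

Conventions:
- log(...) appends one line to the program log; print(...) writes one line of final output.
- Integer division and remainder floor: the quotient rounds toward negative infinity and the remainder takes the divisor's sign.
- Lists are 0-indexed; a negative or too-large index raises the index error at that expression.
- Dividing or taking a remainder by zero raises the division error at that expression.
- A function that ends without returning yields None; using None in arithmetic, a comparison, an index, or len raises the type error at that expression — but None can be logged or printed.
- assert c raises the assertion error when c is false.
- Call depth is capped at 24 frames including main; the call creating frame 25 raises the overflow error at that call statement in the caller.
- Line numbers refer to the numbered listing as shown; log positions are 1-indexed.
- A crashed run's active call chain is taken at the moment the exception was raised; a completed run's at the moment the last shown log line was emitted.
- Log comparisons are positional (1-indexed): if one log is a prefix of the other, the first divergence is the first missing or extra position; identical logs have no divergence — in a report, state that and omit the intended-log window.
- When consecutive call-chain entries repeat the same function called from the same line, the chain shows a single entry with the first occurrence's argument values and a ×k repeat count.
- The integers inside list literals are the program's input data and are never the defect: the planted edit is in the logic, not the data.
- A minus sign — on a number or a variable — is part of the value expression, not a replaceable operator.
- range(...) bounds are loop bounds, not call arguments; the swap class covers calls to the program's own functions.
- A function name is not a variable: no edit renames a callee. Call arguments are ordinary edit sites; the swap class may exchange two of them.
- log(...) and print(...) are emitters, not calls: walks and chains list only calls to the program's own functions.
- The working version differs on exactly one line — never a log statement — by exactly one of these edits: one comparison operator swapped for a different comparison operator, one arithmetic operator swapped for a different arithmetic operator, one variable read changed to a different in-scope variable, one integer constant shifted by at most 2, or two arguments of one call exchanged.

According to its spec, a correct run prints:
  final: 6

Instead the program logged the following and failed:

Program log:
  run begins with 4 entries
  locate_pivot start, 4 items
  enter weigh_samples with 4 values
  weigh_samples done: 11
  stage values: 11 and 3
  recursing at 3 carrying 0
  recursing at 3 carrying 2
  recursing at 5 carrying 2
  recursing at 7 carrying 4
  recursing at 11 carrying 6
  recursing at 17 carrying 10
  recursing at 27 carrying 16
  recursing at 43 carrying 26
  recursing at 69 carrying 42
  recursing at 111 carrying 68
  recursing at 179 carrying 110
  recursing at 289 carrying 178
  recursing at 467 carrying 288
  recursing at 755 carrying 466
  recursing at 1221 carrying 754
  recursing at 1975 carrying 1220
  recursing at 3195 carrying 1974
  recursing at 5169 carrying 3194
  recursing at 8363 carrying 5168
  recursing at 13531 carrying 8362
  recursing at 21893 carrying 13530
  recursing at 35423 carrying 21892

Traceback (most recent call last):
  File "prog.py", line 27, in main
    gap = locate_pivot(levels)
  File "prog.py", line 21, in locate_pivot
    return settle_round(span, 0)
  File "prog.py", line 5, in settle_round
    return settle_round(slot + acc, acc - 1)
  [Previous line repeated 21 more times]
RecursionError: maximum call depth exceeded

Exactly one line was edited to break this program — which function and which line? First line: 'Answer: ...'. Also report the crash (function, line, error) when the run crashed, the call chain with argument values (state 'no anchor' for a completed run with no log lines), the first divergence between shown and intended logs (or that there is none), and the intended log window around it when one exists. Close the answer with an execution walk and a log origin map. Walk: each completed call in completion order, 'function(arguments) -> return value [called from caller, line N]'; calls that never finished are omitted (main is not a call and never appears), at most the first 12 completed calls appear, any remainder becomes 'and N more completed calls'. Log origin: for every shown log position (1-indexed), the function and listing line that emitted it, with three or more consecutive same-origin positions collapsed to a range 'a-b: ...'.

Answer: the defect is in settle_round at line 5.
Key fact: Position 7 is the first bad log line: 'recursing at 3 carrying 2' should read 'recursing at 2 carrying 3'.
Crash: settle_round, line 5, RecursionError.
Call chain: main -> locate_pivot([7, 11, 1, 6]) (called at line 27) -> settle_round(3, 0) (called at line 21) -> settle_round(3, 2) (called at line 5) ×21.
First divergence: position 7 — the shown line 'recursing at 3 carrying 2' should read 'recursing at 2 carrying 3'.
Intended log window:
  5: stage values: 11 and 3
  6: recursing at 3 carrying 0
  7: recursing at 2 carrying 3
  8: recursing at 1 carrying 5
Execution walk:
  weigh_samples([7, 11, 1, 6]) -> 11  [called from locate_pivot, line 18]
Log origin:
  1: from main, line 26
  2: from locate_pivot, line 17
  3: from weigh_samples, line 8
  4: from weigh_samples, line 13
  5: from locate_pivot, line 20
  6-27: from settle_round, line 4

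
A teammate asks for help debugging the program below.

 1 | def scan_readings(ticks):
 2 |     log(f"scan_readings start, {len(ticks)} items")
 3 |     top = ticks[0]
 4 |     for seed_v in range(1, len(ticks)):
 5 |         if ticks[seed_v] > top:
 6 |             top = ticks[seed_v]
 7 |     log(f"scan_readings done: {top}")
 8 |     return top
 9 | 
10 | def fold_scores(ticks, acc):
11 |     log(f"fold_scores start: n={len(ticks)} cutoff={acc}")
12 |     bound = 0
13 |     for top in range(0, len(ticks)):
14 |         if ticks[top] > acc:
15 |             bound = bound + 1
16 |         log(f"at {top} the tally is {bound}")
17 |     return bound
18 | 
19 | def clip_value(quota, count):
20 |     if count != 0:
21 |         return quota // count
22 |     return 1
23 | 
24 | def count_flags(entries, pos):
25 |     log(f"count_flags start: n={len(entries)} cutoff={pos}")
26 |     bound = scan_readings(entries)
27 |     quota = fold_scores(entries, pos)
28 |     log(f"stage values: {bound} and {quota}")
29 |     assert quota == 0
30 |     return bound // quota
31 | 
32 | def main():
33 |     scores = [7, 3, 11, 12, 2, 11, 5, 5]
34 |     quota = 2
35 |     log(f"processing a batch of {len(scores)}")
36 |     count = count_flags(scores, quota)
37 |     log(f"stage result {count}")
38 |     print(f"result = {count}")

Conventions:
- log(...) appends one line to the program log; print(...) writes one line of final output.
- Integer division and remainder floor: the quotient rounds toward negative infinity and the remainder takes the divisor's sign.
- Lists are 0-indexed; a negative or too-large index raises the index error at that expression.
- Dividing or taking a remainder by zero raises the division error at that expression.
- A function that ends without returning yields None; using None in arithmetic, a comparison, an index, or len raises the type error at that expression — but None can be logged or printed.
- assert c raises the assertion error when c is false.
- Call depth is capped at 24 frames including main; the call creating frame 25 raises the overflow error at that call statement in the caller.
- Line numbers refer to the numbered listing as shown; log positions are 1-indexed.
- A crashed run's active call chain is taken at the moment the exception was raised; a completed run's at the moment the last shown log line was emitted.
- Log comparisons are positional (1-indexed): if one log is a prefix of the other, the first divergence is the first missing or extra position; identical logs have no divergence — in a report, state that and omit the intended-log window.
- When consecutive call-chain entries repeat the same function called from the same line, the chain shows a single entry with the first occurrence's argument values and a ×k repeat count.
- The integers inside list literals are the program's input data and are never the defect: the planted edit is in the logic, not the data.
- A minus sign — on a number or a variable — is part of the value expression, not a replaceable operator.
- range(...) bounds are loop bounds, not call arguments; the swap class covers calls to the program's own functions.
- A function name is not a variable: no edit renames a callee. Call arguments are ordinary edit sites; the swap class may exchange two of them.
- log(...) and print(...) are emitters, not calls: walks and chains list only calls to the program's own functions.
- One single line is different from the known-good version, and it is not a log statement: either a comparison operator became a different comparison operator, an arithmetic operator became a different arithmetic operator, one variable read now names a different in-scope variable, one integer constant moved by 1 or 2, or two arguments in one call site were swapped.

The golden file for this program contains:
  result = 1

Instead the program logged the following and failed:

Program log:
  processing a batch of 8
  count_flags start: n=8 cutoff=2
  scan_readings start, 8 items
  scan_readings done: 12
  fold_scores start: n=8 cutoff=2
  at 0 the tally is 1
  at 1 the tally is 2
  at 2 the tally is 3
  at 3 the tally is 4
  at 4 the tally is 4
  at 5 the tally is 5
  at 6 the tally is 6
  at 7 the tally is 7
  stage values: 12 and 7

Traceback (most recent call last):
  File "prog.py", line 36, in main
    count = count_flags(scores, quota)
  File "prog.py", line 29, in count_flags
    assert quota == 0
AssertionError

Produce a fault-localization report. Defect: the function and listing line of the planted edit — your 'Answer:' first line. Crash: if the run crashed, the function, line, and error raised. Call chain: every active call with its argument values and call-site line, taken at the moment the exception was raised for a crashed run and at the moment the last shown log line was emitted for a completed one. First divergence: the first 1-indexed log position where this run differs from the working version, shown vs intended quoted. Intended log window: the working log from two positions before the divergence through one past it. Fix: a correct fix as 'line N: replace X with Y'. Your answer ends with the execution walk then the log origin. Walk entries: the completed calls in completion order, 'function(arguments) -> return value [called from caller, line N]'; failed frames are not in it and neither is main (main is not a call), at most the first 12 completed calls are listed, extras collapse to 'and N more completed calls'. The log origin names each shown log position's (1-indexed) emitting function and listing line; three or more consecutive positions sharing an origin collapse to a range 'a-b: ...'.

Answer: the defect is in count_flags at line 29.
Key fact: The shown log is a 14-line prefix of the intended one, whose next entry is 'stage result 1'.
Crash: count_flags, line 29, AssertionError.
Call chain: main -> count_flags([7, 3, 11, 12, 2, 11, 5, 5], 2) (called at line 36).
First divergence: position 15; the shown log stops at 14 lines while the working version next logs 'stage result 1'.
Intended log window:
  13: at 7 the tally is 7
  14: stage values: 12 and 7
  15: stage result 1
Execution walk:
  scan_readings([7, 3, 11, 12, 2, 11, 5, 5]) -> 12  [called from count_flags, line 26]
  fold_scores([7, 3, 11, 12, 2, 11, 5, 5], 2) -> 7  [called from count_flags, line 27]
Log origin:
  1: logged in main at line 35
  2: logged in count_flags at line 25
  3: logged in scan_readings at line 2
  4: logged in scan_readings at line 7
  5: logged in fold_scores at line 11
  6-13: logged in fold_scores at line 16
  14: logged in count_flags at line 28
A correct fix: line 29: replace `==` with `>`.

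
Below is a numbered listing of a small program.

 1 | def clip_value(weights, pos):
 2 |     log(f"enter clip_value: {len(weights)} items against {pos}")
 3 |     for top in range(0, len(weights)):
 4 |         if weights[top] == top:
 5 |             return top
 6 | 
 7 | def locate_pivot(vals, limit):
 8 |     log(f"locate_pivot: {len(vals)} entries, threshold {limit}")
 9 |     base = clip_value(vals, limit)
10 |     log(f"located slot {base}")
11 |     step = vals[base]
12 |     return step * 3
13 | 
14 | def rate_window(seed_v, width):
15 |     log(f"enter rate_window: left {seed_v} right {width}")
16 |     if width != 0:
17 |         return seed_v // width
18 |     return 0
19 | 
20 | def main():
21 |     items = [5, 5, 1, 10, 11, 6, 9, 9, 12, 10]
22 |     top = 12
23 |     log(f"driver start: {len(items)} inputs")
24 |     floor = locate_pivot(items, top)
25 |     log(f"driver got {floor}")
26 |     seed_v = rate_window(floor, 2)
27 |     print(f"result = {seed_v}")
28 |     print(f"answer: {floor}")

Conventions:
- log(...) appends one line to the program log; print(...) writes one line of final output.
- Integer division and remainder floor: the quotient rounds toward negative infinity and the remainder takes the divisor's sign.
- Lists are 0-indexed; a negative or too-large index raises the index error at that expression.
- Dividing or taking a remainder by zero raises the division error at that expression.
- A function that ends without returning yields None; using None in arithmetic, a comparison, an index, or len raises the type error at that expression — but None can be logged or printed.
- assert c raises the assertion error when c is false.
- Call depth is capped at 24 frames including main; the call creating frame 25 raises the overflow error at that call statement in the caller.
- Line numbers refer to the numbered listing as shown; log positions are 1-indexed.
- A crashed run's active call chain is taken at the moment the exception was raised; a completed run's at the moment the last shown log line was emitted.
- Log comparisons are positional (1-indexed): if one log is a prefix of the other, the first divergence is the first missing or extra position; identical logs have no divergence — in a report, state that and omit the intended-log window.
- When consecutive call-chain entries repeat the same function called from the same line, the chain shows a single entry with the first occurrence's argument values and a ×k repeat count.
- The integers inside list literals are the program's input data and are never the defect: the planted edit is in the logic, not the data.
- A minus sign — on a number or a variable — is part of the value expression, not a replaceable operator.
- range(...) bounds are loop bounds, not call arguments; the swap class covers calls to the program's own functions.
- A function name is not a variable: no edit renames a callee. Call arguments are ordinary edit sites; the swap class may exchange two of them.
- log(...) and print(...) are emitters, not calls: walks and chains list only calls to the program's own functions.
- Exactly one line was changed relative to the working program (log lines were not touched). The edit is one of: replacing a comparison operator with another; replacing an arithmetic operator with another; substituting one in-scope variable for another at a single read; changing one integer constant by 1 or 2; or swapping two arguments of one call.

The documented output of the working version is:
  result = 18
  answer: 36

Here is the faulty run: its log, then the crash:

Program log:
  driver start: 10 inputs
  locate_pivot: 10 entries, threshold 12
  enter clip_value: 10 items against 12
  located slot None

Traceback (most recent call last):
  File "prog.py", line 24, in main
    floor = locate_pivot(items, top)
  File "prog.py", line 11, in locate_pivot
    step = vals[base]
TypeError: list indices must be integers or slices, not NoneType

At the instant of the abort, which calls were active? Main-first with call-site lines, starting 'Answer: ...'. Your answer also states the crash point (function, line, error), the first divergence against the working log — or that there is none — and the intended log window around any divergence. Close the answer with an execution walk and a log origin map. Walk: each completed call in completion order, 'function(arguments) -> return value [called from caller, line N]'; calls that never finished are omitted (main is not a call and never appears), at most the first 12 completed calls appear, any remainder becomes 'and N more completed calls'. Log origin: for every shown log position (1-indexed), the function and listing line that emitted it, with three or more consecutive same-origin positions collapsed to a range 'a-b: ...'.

Answer: main -> locate_pivot (called at line 24).
The tell: At log position 4 the runs split — shown 'located slot None', but the working version logs 'located slot 8'.
Crash: locate_pivot, line 11, TypeError.
First divergence: position 4; shown 'located slot None' vs intended 'located slot 8'.
Intended log window:
  2: locate_pivot: 10 entries, threshold 12
  3: enter clip_value: 10 items against 12
  4: located slot 8
  5: driver got 36
Execution walk:
  clip_value([5, 5, 1, 10, 11, 6, 9, 9, 12, 10], 12) -> None  [called from locate_pivot, line 9]
Log line origins:
  1: from main, line 23
  2: from locate_pivot, line 8
  3: from clip_value, line 2
  4: from locate_pivot, line 10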